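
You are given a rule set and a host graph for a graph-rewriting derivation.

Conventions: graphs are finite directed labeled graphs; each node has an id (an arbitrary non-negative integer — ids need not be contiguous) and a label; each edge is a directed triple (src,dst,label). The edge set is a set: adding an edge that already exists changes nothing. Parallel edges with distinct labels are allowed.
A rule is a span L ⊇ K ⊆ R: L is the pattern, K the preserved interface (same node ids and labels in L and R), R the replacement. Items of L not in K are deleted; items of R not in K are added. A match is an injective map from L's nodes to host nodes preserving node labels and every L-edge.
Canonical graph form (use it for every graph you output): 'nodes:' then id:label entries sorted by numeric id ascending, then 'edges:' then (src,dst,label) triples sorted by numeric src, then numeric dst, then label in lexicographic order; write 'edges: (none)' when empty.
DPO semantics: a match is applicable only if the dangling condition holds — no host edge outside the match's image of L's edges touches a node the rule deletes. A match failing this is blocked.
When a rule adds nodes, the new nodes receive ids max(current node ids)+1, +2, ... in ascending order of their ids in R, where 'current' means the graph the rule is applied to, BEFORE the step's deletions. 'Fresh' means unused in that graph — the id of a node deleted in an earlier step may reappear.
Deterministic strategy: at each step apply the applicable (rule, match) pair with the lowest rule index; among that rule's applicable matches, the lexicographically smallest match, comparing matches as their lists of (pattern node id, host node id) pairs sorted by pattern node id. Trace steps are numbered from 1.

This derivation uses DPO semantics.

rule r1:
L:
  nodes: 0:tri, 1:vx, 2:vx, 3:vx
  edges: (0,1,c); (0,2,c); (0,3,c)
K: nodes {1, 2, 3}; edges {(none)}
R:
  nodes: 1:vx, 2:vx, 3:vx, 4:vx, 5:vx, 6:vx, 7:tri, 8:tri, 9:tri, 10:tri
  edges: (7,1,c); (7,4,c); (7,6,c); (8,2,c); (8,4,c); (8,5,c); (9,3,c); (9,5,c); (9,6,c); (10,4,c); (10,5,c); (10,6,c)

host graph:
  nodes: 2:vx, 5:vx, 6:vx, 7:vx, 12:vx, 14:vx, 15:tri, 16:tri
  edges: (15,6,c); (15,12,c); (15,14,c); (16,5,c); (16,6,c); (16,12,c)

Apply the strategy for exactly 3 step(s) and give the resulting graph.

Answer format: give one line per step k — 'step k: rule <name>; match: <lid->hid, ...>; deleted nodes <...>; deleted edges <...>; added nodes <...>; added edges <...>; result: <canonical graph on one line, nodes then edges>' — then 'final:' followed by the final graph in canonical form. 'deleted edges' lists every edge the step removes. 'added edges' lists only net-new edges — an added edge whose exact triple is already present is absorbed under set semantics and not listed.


step 1: rule r1; match: 0->15, 1->6, 2->12, 3->14; deleted nodes 15; deleted edges (15,6,c); (15,12,c); (15,14,c); added nodes 17, 18, 19, 20, 21, 22, 23; added edges (20,6,c); (20,17,c); (20,19,c); (21,12,c); (21,17,c); (21,18,c); (22,14,c); (22,18,c); (22,19,c); (23,17,c); (23,18,c); (23,19,c); result: nodes: 2:vx, 5:vx, 6:vx, 7:vx, 12:vx, 14:vx, 16:tri, 17:vx, 18:vx, 19:vx, 20:tri, 21:tri, 22:tri, 23:tri edges: (16,5,c); (16,6,c); (16,12,c); (20,6,c); (20,17,c); (20,19,c); (21,12,c); (21,17,c); (21,18,c); (22,14,c); (22,18,c); (22,19,c); (23,17,c); (23,18,c); (23,19,c)
step 2: rule r1; match: 0->16, 1->5, 2->6, 3->12; deleted nodes 16; deleted edges (16,5,c); (16,6,c); (16,12,c); added nodes 24, 25, 26, 27, 28, 29, 30; added edges (27,5,c); (27,24,c); (27,26,c); (28,6,c); (28,24,c); (28,25,c); (29,12,c); (29,25,c); (29,26,c); (30,24,c); (30,25,c); (30,26,c); result: nodes: 2:vx, 5:vx, 6:vx, 7:vx, 12:vx, 14:vx, 17:vx, 18:vx, 19:vx, 20:tri, 21:tri, 22:tri, 23:tri, 24:vx, 25:vx, 26:vx, 27:tri, 28:tri, 29:tri, 30:tri edges: (20,6,c); (20,17,c); (20,19,c); (21,12,c); (21,17,c); (21,18,c); (22,14,c); (22,18,c); (22,19,c); (23,17,c); (23,18,c); (23,19,c); (27,5,c); (27,24,c); (27,26,c); (28,6,c); (28,24,c); (28,25,c); (29,12,c); (29,25,c); (29,26,c); (30,24,c); (30,25,c); (30,26,c)
step 3: rule r1; match: 0->20, 1->6, 2->17, 3->19; deleted nodes 20; deleted edges (20,6,c); (20,17,c); (20,19,c); added nodes 31, 32, 33, 34, 35, 36, 37; added edges (34,6,c); (34,31,c); (34,33,c); (35,17,c); (35,31,c); (35,32,c); (36,19,c); (36,32,c); (36,33,c); (37,31,c); (37,32,c); (37,33,c); result: nodes: 2:vx, 5:vx, 6:vx, 7:vx, 12:vx, 14:vx, 17:vx, 18:vx, 19:vx, 21:tri, 22:tri, 23:tri, 24:vx, 25:vx, 26:vx, 27:tri, 28:tri, 29:tri, 30:tri, 31:vx, 32:vx, 33:vx, 34:tri, 35:tri, 36:tri, 37:tri edges: (21,12,c); (21,17,c); (21,18,c); (22,14,c); (22,18,c); (22,19,c); (23,17,c); (23,18,c); (23,19,c); (27,5,c); (27,24,c); (27,26,c); (28,6,c); (28,24,c); (28,25,c); (29,12,c); (29,25,c); (29,26,c); (30,24,c); (30,25,c); (30,26,c); (34,6,c); (34,31,c); (34,33,c); (35,17,c); (35,31,c); (35,32,c); (36,19,c); (36,32,c); (36,33,c); (37,31,c); (37,32,c); (37,33,c)
final:
nodes: 2:vx, 5:vx, 6:vx, 7:vx, 12:vx, 14:vx, 17:vx, 18:vx, 19:vx, 21:tri, 22:tri, 23:tri, 24:vx, 25:vx, 26:vx, 27:tri, 28:tri, 29:tri, 30:tri, 31:vx, 32:vx, 33:vx, 34:tri, 35:tri, 36:tri, 37:tri
edges: (21,12,c); (21,17,c); (21,18,c); (22,14,c); (22,18,c); (22,19,c); (23,17,c); (23,18,c); (23,19,c); (27,5,c); (27,24,c); (27,26,c); (28,6,c); (28,24,c); (28,25,c); (29,12,c); (29,25,c); (29,26,c); (30,24,c); (30,25,c); (30,26,c); (34,6,c); (34,31,c); (34,33,c); (35,17,c); (35,31,c); (35,32,c); (36,19,c); (36,32,c); (36,33,c); (37,31,c); (37,32,c); (37,33,c)


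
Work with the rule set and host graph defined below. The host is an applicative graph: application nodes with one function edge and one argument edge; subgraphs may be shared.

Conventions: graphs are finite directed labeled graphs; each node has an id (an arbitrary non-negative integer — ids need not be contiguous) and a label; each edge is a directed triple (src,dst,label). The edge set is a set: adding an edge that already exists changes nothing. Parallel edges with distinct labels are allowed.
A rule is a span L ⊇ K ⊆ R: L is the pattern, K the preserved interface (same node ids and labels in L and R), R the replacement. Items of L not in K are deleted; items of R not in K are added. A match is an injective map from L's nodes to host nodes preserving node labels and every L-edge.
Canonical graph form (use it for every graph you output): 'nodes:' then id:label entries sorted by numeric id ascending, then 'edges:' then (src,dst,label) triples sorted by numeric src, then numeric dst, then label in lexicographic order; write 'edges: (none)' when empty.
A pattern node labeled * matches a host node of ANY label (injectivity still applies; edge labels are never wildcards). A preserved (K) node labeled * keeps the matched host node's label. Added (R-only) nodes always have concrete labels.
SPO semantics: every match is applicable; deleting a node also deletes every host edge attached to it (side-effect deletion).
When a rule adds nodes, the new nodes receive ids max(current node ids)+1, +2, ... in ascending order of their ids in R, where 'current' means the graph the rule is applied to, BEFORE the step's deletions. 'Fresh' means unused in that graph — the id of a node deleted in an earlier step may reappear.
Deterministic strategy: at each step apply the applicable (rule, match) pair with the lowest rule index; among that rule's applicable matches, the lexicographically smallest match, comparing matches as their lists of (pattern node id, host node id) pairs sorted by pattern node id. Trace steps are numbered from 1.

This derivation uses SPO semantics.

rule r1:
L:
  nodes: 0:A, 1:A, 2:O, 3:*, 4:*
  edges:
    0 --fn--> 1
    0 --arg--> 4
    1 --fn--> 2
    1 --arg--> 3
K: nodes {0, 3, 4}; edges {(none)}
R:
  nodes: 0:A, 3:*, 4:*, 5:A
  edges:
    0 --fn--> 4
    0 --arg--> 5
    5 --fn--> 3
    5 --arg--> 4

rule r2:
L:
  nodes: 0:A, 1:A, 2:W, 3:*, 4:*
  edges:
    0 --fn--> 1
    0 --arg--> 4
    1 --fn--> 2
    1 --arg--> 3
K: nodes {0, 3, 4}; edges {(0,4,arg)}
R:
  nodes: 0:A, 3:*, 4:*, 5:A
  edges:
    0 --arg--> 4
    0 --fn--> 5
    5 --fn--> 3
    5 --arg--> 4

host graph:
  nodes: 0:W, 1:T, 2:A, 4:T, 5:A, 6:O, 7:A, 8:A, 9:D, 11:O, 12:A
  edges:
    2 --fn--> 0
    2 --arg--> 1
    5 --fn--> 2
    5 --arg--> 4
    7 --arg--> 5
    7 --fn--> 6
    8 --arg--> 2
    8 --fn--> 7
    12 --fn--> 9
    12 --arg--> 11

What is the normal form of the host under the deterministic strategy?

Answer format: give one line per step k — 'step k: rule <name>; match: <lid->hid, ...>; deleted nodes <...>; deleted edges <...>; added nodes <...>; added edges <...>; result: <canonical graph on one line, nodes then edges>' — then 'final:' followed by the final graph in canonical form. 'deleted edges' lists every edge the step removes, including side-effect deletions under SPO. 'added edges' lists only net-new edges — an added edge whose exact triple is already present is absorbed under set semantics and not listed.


step 1: rule r1; match: 0->8, 1->7, 2->6, 3->5, 4->2; deleted nodes 6, 7; deleted edges (7,5,arg); (7,6,fn); (8,2,arg); (8,7,fn); added nodes 13; added edges (8,2,fn); (8,13,arg); (13,2,arg); (13,5,fn); result: nodes: 0:W, 1:T, 2:A, 4:T, 5:A, 8:A, 9:D, 11:O, 12:A, 13:A edges: (2,0,fn); (2,1,arg); (5,2,fn); (5,4,arg); (8,2,fn); (8,13,arg); (12,9,fn); (12,11,arg); (13,2,arg); (13,5,fn)
step 2: rule r2; match: 0->5, 1->2, 2->0, 3->1, 4->4; deleted nodes 0, 2; deleted edges (2,0,fn); (2,1,arg); (5,2,fn); (8,2,fn); (13,2,arg); added nodes 14; added edges (5,14,fn); (14,1,fn); (14,4,arg); result: nodes: 1:T, 4:T, 5:A, 8:A, 9:D, 11:O, 12:A, 13:A, 14:A edges: (5,4,arg); (5,14,fn); (8,13,arg); (12,9,fn); (12,11,arg); (13,5,fn); (14,1,fn); (14,4,arg)
final:
nodes: 1:T, 4:T, 5:A, 8:A, 9:D, 11:O, 12:A, 13:A, 14:A
edges: (5,4,arg); (5,14,fn); (8,13,arg); (12,9,fn); (12,11,arg); (13,5,fn); (14,1,fn); (14,4,arg)


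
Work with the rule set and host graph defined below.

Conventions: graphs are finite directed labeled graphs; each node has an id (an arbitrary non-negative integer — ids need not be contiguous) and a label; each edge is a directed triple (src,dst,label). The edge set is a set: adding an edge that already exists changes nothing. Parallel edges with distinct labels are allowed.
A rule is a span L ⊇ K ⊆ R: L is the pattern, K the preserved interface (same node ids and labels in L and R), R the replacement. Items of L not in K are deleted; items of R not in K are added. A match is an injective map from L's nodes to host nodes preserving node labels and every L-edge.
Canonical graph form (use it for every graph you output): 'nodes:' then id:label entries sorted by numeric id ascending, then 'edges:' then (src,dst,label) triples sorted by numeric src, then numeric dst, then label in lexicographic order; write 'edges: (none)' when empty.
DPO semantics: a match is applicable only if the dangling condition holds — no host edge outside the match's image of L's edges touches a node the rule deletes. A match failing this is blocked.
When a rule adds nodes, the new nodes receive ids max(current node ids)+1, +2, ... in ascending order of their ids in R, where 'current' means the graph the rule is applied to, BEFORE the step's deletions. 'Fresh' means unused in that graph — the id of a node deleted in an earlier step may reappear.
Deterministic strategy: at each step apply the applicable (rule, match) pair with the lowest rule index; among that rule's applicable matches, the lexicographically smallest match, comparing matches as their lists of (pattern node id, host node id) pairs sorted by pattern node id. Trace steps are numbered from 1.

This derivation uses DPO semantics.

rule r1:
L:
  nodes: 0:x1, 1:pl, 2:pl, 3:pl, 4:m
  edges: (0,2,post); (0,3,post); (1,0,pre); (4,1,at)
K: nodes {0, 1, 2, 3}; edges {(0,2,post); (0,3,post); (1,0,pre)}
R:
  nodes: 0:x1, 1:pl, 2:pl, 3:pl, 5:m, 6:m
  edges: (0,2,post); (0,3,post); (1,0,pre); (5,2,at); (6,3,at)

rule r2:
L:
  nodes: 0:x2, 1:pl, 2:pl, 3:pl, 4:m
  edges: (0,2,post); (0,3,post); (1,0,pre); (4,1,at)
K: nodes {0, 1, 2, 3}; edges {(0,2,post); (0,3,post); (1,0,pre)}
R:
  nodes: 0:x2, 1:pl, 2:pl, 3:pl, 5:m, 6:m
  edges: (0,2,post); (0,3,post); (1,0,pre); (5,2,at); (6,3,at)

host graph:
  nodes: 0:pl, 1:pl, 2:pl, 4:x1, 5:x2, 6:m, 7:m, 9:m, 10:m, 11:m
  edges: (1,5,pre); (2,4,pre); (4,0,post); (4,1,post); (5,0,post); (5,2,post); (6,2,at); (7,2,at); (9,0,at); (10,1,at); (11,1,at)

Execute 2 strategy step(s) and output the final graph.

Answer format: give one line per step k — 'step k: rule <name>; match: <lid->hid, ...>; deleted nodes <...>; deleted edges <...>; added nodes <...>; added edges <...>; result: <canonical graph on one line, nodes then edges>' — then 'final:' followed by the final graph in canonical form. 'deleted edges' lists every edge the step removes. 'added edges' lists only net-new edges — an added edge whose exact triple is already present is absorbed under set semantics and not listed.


step 1: rule r1; match: 0->4, 1->2, 2->0, 3->1, 4->6; deleted nodes 6; deleted edges (6,2,at); added nodes 12, 13; added edges (12,0,at); (13,1,at); result: nodes: 0:pl, 1:pl, 2:pl, 4:x1, 5:x2, 7:m, 9:m, 10:m, 11:m, 12:m, 13:m edges: (1,5,pre); (2,4,pre); (4,0,post); (4,1,post); (5,0,post); (5,2,post); (7,2,at); (9,0,at); (10,1,at); (11,1,at); (12,0,at); (13,1,at)
step 2: rule r1; match: 0->4, 1->2, 2->0, 3->1, 4->7; deleted nodes 7; deleted edges (7,2,at); added nodes 14, 15; added edges (14,0,at); (15,1,at); result: nodes: 0:pl, 1:pl, 2:pl, 4:x1, 5:x2, 9:m, 10:m, 11:m, 12:m, 13:m, 14:m, 15:m edges: (1,5,pre); (2,4,pre); (4,0,post); (4,1,post); (5,0,post); (5,2,post); (9,0,at); (10,1,at); (11,1,at); (12,0,at); (13,1,at); (14,0,at); (15,1,at)
final:
nodes: 0:pl, 1:pl, 2:pl, 4:x1, 5:x2, 9:m, 10:m, 11:m, 12:m, 13:m, 14:m, 15:m
edges: (1,5,pre); (2,4,pre); (4,0,post); (4,1,post); (5,0,post); (5,2,post); (9,0,at); (10,1,at); (11,1,at); (12,0,at); (13,1,at); (14,0,at); (15,1,at)


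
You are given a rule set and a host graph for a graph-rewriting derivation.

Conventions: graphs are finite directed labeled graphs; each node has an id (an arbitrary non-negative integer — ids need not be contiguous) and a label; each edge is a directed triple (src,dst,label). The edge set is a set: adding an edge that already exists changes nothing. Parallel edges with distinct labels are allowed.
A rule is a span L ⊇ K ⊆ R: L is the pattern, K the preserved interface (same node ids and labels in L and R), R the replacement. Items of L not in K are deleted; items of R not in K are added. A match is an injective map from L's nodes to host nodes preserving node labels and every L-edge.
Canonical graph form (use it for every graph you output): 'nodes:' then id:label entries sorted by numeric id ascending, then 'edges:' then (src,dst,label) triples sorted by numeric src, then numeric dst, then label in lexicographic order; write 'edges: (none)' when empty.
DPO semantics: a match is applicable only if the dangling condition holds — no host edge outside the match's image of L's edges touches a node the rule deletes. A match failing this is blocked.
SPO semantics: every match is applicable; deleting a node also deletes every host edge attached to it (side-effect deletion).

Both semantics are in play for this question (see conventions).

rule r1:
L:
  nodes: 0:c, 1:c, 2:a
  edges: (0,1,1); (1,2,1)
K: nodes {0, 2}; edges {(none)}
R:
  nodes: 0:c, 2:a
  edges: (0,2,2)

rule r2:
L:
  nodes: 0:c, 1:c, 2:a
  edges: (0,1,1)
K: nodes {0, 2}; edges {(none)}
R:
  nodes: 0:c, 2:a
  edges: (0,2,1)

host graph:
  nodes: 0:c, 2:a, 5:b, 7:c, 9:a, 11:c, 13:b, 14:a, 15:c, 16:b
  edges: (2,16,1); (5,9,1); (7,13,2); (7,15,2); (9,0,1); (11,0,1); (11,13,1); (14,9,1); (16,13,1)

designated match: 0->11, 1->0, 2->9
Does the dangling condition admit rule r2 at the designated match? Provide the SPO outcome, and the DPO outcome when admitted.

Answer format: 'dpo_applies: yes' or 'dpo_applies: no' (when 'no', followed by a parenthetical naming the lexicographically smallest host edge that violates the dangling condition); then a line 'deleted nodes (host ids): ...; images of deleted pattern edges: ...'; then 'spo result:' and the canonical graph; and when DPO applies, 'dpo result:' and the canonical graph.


dpo_applies: no
(the rule deletes node 0, which keeps host edge (9,0,1) outside the match image — the dangling condition fails, DPO blocks; SPO proceeds and side-deletes such edges)
deleted nodes (host ids): 0; images of deleted pattern edges: (11,0,1)
spo result:
nodes: 2:a, 5:b, 7:c, 9:a, 11:c, 13:b, 14:a, 15:c, 16:b
edges: (2,16,1); (5,9,1); (7,13,2); (7,15,2); (11,9,1); (11,13,1); (14,9,1); (16,13,1)


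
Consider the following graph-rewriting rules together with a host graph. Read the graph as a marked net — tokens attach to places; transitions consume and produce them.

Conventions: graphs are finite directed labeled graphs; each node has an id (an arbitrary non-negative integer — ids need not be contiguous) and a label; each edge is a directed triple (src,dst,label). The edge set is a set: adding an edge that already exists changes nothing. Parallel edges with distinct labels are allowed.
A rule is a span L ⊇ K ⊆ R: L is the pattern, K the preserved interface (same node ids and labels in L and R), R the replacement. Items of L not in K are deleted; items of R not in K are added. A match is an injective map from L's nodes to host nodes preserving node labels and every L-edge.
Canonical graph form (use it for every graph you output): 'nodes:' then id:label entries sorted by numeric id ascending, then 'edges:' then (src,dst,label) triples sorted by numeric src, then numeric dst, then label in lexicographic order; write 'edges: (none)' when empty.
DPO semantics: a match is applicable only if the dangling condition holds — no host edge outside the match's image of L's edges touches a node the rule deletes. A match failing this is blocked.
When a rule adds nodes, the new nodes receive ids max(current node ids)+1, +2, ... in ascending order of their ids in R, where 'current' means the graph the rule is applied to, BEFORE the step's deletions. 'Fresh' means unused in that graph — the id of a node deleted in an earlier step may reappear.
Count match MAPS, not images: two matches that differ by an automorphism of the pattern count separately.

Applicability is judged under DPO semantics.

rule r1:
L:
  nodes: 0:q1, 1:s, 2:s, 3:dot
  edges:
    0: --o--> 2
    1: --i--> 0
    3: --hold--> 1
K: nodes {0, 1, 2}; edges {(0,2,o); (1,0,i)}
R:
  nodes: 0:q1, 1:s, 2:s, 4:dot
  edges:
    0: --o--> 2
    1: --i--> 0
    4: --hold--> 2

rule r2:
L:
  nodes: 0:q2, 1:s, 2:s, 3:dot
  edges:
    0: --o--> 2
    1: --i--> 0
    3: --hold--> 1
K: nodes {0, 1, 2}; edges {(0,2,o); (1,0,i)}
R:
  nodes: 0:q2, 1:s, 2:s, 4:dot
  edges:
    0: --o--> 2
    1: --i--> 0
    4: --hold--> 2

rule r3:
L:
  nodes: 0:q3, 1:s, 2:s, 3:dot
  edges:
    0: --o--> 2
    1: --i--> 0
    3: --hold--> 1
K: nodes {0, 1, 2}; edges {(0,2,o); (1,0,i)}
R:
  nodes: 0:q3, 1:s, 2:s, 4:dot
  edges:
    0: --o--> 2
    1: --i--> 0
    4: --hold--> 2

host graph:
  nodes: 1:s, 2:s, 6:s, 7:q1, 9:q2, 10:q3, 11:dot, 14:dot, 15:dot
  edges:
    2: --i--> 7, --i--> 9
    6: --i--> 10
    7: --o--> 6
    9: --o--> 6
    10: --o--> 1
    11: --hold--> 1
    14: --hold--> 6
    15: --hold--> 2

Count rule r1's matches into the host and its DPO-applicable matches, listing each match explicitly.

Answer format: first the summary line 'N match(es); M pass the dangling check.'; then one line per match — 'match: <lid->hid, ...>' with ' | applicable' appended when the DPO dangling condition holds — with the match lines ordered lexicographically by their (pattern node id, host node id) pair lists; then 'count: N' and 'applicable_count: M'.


1 match(es); 1 pass the dangling check.
match: 0->7, 1->2, 2->6, 3->15 | applicable
count: 1
applicable_count: 1


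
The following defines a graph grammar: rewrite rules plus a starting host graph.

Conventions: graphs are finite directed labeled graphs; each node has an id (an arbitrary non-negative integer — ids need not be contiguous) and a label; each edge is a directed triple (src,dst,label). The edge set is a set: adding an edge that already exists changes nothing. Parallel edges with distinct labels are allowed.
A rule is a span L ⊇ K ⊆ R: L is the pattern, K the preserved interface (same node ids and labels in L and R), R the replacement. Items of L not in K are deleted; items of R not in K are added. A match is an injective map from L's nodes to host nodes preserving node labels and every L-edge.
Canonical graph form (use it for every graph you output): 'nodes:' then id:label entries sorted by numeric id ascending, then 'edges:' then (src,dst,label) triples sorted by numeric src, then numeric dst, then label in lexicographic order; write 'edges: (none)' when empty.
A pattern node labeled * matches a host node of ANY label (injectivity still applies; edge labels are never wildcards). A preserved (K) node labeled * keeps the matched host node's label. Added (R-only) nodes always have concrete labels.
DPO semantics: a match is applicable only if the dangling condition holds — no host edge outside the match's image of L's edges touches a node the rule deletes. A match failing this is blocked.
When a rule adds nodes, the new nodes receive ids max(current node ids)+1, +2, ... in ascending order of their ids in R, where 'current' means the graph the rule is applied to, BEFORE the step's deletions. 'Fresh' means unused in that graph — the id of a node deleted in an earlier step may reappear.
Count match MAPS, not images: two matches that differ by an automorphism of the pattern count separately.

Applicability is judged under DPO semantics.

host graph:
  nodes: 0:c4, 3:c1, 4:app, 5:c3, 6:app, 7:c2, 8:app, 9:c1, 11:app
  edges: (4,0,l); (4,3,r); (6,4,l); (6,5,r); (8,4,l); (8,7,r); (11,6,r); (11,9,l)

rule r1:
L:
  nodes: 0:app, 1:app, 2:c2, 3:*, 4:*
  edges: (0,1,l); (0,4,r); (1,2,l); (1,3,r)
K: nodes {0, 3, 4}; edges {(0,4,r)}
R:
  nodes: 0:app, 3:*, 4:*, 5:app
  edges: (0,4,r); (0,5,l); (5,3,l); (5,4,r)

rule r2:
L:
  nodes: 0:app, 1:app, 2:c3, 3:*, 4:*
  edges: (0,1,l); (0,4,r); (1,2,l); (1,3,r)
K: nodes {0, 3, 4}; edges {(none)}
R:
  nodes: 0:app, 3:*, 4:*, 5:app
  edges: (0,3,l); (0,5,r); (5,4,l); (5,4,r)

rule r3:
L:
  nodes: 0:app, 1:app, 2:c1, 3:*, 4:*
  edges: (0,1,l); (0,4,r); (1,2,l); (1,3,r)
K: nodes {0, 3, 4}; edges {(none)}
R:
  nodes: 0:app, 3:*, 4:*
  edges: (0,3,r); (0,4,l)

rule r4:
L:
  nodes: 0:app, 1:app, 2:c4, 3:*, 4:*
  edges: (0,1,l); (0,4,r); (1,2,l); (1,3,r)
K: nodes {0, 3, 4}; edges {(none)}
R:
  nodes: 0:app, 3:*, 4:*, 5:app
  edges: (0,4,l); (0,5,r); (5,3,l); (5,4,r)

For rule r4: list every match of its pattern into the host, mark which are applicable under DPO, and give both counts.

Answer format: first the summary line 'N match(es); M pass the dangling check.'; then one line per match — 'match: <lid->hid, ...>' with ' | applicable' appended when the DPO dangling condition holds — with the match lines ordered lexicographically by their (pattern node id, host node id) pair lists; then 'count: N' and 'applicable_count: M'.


2 match(es); 0 pass the dangling check.
match: 0->6, 1->4, 2->0, 3->3, 4->5
match: 0->8, 1->4, 2->0, 3->3, 4->7
count: 2
applicable_count: 0


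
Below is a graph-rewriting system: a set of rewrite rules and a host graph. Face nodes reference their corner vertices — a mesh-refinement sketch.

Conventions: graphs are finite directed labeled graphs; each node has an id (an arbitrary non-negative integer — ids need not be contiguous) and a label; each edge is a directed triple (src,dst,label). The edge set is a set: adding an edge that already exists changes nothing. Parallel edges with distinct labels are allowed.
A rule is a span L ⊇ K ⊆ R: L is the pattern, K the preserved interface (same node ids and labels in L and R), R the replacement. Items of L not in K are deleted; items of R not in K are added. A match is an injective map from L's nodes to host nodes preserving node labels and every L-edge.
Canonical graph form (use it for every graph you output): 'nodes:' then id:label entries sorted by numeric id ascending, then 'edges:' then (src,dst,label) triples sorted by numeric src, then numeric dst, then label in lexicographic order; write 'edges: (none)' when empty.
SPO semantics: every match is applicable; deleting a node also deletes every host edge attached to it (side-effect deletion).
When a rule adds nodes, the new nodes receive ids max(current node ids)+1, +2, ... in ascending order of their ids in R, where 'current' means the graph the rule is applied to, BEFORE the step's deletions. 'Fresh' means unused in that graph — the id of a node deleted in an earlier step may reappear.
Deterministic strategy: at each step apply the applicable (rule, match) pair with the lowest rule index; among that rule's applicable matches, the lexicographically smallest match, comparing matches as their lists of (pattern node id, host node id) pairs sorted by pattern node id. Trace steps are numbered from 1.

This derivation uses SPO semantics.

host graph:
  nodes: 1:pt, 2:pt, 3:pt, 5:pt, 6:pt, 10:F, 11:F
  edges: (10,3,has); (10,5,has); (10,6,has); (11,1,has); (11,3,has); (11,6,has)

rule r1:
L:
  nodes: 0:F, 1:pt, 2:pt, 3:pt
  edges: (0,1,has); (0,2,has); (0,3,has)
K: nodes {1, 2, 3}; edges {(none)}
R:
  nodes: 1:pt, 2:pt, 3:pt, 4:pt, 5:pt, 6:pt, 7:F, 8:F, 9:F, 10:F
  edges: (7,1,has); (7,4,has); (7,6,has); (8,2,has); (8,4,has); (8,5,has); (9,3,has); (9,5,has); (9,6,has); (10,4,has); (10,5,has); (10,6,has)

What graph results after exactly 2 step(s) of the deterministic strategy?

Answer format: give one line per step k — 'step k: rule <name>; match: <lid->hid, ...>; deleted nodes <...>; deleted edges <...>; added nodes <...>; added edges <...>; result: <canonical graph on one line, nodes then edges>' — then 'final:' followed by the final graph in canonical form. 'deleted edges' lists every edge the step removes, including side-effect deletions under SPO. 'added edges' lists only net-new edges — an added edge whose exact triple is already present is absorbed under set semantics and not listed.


step 1: rule r1; match: 0->10, 1->3, 2->5, 3->6; deleted nodes 10; deleted edges (10,3,has); (10,5,has); (10,6,has); added nodes 12, 13, 14, 15, 16, 17, 18; added edges (15,3,has); (15,12,has); (15,14,has); (16,5,has); (16,12,has); (16,13,has); (17,6,has); (17,13,has); (17,14,has); (18,12,has); (18,13,has); (18,14,has); result: nodes: 1:pt, 2:pt, 3:pt, 5:pt, 6:pt, 11:F, 12:pt, 13:pt, 14:pt, 15:F, 16:F, 17:F, 18:F edges: (11,1,has); (11,3,has); (11,6,has); (15,3,has); (15,12,has); (15,14,has); (16,5,has); (16,12,has); (16,13,has); (17,6,has); (17,13,has); (17,14,has); (18,12,has); (18,13,has); (18,14,has)
step 2: rule r1; match: 0->11, 1->1, 2->3, 3->6; deleted nodes 11; deleted edges (11,1,has); (11,3,has); (11,6,has); added nodes 19, 20, 21, 22, 23, 24, 25; added edges (22,1,has); (22,19,has); (22,21,has); (23,3,has); (23,19,has); (23,20,has); (24,6,has); (24,20,has); (24,21,has); (25,19,has); (25,20,has); (25,21,has); result: nodes: 1:pt, 2:pt, 3:pt, 5:pt, 6:pt, 12:pt, 13:pt, 14:pt, 15:F, 16:F, 17:F, 18:F, 19:pt, 20:pt, 21:pt, 22:F, 23:F, 24:F, 25:F edges: (15,3,has); (15,12,has); (15,14,has); (16,5,has); (16,12,has); (16,13,has); (17,6,has); (17,13,has); (17,14,has); (18,12,has); (18,13,has); (18,14,has); (22,1,has); (22,19,has); (22,21,has); (23,3,has); (23,19,has); (23,20,has); (24,6,has); (24,20,has); (24,21,has); (25,19,has); (25,20,has); (25,21,has)
final:
nodes: 1:pt, 2:pt, 3:pt, 5:pt, 6:pt, 12:pt, 13:pt, 14:pt, 15:F, 16:F, 17:F, 18:F, 19:pt, 20:pt, 21:pt, 22:F, 23:F, 24:F, 25:F
edges: (15,3,has); (15,12,has); (15,14,has); (16,5,has); (16,12,has); (16,13,has); (17,6,has); (17,13,has); (17,14,has); (18,12,has); (18,13,has); (18,14,has); (22,1,has); (22,19,has); (22,21,has); (23,3,has); (23,19,has); (23,20,has); (24,6,has); (24,20,has); (24,21,has); (25,19,has); (25,20,has); (25,21,has)


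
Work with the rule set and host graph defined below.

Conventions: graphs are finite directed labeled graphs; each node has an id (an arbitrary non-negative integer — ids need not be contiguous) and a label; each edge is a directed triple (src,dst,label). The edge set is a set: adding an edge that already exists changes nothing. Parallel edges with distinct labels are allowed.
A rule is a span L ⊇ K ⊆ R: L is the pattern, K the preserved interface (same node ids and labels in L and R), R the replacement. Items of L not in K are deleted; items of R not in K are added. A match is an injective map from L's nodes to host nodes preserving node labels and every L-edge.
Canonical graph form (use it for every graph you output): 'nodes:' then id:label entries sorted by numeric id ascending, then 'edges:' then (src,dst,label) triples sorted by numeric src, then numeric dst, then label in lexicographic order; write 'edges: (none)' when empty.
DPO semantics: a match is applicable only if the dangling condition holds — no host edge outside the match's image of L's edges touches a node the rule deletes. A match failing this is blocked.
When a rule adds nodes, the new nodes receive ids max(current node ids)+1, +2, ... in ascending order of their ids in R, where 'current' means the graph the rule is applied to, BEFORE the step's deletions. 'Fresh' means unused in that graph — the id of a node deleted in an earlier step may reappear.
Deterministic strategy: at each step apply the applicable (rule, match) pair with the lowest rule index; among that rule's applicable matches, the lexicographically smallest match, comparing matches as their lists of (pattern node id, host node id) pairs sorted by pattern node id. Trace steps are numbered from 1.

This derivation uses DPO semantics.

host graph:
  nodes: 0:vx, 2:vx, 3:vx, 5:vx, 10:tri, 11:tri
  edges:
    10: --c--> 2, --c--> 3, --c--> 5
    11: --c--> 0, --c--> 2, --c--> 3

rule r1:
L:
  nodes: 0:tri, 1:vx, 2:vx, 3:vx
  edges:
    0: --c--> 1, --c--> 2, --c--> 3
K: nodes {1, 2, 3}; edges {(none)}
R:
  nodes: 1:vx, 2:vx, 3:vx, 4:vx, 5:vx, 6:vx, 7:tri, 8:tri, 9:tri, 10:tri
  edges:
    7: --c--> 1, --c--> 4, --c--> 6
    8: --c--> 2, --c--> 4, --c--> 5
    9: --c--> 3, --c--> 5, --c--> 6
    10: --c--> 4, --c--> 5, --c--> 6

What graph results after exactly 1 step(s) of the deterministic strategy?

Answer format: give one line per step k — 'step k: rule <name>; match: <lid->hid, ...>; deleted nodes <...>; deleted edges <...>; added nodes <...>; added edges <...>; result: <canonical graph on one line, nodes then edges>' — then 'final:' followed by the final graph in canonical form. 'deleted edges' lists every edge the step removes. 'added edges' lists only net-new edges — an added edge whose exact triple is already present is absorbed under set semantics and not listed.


step 1: rule r1; match: 0->10, 1->2, 2->3, 3->5; deleted nodes 10; deleted edges (10,2,c); (10,3,c); (10,5,c); added nodes 12, 13, 14, 15, 16, 17, 18; added edges (15,2,c); (15,12,c); (15,14,c); (16,3,c); (16,12,c); (16,13,c); (17,5,c); (17,13,c); (17,14,c); (18,12,c); (18,13,c); (18,14,c); result: nodes: 0:vx, 2:vx, 3:vx, 5:vx, 11:tri, 12:vx, 13:vx, 14:vx, 15:tri, 16:tri, 17:tri, 18:tri edges: (11,0,c); (11,2,c); (11,3,c); (15,2,c); (15,12,c); (15,14,c); (16,3,c); (16,12,c); (16,13,c); (17,5,c); (17,13,c); (17,14,c); (18,12,c); (18,13,c); (18,14,c)
final:
nodes: 0:vx, 2:vx, 3:vx, 5:vx, 11:tri, 12:vx, 13:vx, 14:vx, 15:tri, 16:tri, 17:tri, 18:tri
edges: (11,0,c); (11,2,c); (11,3,c); (15,2,c); (15,12,c); (15,14,c); (16,3,c); (16,12,c); (16,13,c); (17,5,c); (17,13,c); (17,14,c); (18,12,c); (18,13,c); (18,14,c)


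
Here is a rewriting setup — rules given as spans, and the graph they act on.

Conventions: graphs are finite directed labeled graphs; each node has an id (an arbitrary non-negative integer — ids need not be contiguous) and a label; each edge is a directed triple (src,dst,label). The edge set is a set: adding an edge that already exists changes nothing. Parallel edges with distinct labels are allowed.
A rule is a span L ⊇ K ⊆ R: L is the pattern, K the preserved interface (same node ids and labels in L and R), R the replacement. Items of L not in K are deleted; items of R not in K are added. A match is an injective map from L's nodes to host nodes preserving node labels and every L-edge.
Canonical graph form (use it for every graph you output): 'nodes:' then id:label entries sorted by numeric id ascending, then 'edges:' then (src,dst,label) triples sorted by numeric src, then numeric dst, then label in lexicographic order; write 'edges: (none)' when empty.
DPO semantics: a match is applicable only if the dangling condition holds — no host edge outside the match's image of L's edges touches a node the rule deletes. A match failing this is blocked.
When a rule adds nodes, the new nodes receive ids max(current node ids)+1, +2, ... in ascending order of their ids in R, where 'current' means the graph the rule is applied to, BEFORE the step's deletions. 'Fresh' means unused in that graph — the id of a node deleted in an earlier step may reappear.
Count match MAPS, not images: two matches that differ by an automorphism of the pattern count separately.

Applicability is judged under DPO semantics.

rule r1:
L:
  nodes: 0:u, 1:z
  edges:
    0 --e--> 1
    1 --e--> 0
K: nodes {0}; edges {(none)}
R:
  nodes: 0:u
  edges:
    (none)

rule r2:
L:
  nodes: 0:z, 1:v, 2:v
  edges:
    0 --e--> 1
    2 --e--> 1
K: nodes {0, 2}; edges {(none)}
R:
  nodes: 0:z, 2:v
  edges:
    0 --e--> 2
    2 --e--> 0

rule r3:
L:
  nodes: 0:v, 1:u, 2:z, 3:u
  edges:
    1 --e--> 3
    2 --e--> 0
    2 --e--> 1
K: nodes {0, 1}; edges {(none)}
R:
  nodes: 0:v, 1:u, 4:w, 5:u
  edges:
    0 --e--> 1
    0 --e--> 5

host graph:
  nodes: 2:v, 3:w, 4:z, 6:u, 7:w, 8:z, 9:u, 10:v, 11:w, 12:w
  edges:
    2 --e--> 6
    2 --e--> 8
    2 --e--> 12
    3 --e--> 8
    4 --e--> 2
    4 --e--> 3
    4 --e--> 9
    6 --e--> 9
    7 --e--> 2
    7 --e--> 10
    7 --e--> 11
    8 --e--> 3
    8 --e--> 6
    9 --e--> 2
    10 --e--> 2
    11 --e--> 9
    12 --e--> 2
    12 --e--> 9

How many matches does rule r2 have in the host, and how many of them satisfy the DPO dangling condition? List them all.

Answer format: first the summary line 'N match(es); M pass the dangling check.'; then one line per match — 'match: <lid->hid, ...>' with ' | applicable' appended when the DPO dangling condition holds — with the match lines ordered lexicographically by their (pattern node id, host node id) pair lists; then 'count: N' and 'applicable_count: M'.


1 match(es); 0 pass the dangling check.
match: 0->4, 1->2, 2->10
count: 1
applicable_count: 0


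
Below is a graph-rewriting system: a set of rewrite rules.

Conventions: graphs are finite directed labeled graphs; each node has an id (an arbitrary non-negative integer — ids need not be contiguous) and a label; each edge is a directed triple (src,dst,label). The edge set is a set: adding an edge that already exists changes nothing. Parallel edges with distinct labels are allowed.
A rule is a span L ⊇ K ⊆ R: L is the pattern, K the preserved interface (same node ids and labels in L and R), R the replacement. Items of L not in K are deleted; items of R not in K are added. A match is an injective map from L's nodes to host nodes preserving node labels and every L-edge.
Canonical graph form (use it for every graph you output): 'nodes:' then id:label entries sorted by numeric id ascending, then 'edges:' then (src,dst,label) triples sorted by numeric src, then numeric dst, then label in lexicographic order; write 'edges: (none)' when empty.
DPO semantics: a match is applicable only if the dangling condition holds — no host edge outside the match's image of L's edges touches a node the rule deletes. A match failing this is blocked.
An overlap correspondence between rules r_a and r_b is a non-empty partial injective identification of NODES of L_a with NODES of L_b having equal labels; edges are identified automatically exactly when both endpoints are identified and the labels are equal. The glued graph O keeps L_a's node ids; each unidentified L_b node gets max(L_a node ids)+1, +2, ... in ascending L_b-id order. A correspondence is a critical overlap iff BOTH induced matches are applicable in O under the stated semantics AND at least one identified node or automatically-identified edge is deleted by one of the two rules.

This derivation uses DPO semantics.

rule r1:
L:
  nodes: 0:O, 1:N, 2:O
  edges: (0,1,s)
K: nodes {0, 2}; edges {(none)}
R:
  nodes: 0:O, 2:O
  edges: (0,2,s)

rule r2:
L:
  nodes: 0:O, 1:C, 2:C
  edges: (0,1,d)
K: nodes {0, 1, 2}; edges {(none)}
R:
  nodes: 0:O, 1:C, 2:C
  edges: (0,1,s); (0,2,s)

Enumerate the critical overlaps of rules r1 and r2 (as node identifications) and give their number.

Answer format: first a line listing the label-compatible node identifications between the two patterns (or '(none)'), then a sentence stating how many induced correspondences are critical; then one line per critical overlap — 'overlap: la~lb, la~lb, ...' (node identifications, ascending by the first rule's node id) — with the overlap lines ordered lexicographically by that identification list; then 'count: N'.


label-compatible node identifications between L(r1) and L(r2): 0~0, 2~0
0 of the induced correspondences are critical overlaps of r1 and r2.
count: 0


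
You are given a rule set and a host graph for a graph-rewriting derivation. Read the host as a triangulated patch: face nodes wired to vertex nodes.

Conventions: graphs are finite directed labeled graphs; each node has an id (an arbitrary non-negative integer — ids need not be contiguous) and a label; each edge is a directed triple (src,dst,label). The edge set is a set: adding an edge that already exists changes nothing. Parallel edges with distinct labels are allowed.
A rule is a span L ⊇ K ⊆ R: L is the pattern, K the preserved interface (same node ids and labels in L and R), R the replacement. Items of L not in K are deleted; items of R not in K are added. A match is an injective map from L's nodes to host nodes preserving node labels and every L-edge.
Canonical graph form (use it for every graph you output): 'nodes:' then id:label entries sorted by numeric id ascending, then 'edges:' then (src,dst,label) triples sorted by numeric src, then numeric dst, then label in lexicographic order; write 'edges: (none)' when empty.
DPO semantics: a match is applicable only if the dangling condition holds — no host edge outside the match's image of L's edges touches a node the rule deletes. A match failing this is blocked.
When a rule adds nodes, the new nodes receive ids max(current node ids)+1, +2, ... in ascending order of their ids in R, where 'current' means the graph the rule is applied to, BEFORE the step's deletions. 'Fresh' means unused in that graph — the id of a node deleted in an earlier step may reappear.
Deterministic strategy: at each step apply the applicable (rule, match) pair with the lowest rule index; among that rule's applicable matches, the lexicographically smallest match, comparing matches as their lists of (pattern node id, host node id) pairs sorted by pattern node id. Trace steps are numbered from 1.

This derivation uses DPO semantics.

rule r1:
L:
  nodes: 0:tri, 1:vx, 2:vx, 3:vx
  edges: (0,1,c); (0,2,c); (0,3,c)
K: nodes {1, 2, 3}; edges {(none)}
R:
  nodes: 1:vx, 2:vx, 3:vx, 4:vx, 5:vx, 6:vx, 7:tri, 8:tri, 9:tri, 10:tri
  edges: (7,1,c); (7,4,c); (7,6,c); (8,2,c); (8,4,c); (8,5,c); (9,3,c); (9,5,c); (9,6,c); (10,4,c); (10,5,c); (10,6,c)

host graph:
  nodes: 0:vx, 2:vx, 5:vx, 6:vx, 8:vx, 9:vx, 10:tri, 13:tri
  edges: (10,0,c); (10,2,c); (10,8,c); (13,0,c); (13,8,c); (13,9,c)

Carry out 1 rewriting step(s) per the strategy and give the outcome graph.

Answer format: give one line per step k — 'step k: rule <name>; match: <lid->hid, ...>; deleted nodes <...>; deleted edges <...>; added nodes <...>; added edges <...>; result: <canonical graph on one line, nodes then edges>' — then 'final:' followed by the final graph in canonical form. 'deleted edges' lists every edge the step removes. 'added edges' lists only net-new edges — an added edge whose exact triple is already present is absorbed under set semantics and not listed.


step 1: rule r1; match: 0->10, 1->0, 2->2, 3->8; deleted nodes 10; deleted edges (10,0,c); (10,2,c); (10,8,c); added nodes 14, 15, 16, 17, 18, 19, 20; added edges (17,0,c); (17,14,c); (17,16,c); (18,2,c); (18,14,c); (18,15,c); (19,8,c); (19,15,c); (19,16,c); (20,14,c); (20,15,c); (20,16,c); result: nodes: 0:vx, 2:vx, 5:vx, 6:vx, 8:vx, 9:vx, 13:tri, 14:vx, 15:vx, 16:vx, 17:tri, 18:tri, 19:tri, 20:tri edges: (13,0,c); (13,8,c); (13,9,c); (17,0,c); (17,14,c); (17,16,c); (18,2,c); (18,14,c); (18,15,c); (19,8,c); (19,15,c); (19,16,c); (20,14,c); (20,15,c); (20,16,c)
final:
nodes: 0:vx, 2:vx, 5:vx, 6:vx, 8:vx, 9:vx, 13:tri, 14:vx, 15:vx, 16:vx, 17:tri, 18:tri, 19:tri, 20:tri
edges: (13,0,c); (13,8,c); (13,9,c); (17,0,c); (17,14,c); (17,16,c); (18,2,c); (18,14,c); (18,15,c); (19,8,c); (19,15,c); (19,16,c); (20,14,c); (20,15,c); (20,16,c)
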